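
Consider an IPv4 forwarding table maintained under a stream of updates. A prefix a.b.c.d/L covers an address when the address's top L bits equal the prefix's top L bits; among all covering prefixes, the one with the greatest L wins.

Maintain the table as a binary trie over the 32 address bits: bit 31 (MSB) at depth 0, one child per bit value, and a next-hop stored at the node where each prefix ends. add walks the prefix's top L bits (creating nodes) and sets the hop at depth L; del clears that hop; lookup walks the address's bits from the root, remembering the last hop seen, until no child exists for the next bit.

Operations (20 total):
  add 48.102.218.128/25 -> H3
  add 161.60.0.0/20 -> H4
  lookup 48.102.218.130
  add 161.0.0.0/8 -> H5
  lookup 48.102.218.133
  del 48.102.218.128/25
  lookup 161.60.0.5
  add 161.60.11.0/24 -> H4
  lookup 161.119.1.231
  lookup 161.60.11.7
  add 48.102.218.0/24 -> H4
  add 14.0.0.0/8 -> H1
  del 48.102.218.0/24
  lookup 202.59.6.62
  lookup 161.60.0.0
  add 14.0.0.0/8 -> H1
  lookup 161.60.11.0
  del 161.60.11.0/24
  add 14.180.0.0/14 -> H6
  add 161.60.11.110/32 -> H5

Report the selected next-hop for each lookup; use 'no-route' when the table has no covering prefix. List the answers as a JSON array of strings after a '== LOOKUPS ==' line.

Trace:
  + 48.102.218.128/25 (H3) depth=25
  + 161.60.0.0/20 (H4) depth=20
  Q 48.102.218.130: descend 0011000001100110110110101 ; hops seen [H3] ; pick H3
  + 161.0.0.0/8 (H5) depth=8
  Q 48.102.218.133: descend 0011000001100110110110101 ; hops seen [H3] ; pick H3
  del 48.102.218.128/25 (clear depth 25)
  Q 161.60.0.5: descend 10100001001111000000 ; hops seen [H5,H4] ; pick H4
  + 161.60.11.0/24 (H4) depth=24
  Q 161.119.1.231: descend 101000010 ; hops seen [H5] ; pick H5
  Q 161.60.11.7: descend 101000010011110000001011 ; hops seen [H5,H4,H4] ; pick H4
  + 48.102.218.0/24 (H4) depth=24
  + 14.0.0.0/8 (H1) depth=8
  del 48.102.218.0/24 (clear depth 24)
  Q 202.59.6.62: descend 1 ; hops seen [∅] ; pick no-route
  Q 161.60.0.0: descend 10100001001111000000 ; hops seen [H5,H4] ; pick H4
  + 14.0.0.0/8 (H1) depth=8
  Q 161.60.11.0: descend 101000010011110000001011 ; hops seen [H5,H4,H4] ; pick H4
  del 161.60.11.0/24 (clear depth 24)
  + 14.180.0.0/14 (H6) depth=14
  + 161.60.11.110/32 (H5) depth=32

== LOOKUPS ==
["H3","H3","H4","H5","H4","no-route","H4","H4"]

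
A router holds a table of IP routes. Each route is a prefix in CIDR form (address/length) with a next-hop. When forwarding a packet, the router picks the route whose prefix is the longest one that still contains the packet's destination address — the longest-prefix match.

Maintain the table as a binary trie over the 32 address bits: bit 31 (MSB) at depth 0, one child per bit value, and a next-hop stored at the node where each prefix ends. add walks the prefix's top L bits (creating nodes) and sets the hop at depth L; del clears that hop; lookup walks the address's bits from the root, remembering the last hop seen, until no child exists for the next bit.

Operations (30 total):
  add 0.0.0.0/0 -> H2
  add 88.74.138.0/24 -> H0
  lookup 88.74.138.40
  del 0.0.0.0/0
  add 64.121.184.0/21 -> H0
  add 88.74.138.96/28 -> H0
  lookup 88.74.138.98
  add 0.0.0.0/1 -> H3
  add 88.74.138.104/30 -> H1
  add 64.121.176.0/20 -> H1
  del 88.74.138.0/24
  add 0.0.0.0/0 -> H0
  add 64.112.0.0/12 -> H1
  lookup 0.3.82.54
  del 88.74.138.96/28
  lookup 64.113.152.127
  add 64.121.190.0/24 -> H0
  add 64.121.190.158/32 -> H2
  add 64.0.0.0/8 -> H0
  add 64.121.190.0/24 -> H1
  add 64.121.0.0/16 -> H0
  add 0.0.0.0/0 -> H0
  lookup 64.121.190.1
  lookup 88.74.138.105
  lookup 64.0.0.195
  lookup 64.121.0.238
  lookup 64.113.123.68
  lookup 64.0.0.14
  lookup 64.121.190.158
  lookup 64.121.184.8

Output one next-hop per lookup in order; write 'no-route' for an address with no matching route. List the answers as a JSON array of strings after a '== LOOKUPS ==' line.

Process each operation:
  + 0.0.0.0/0 (H2) depth=0
  + 88.74.138.0/24 (H0) depth=24
  lookup 88.74.138.40: bits 010110000100101010001010 walk d0:H2→d1:-→d2:-→d3:-→d4:-→d5:-→d6:-→d7:-→d8:-→d9:-→d10:-→d11:-→d12:-→d13:-→d14:-→d15:-→d16:-→d17:-→d18:-→d19:-→d20:-→d21:-→d22:-→d23:-→d24:H0 -> H0
  - 0.0.0.0/0 clear@0
  + 64.121.184.0/21 (H0) depth=21
  + 88.74.138.96/28 (H0) depth=28
  lookup 88.74.138.98: bits 0101100001001010100010100110 walk d0:-→d1:-→d2:-→d3:-→d4:-→d5:-→d6:-→d7:-→d8:-→d9:-→d10:-→d11:-→d12:-→d13:-→d14:-→d15:-→d16:-→d17:-→d18:-→d19:-→d20:-→d21:-→d22:-→d23:-→d24:H0→d25:-→d26:-→d27:-→d28:H0 -> H0
  + 0.0.0.0/1 (H3) depth=1
  + 88.74.138.104/30 (H1) depth=30
  + 64.121.176.0/20 (H1) depth=20
  - 88.74.138.0/24 clear@24
  + 0.0.0.0/0 (H0) depth=0
  + 64.112.0.0/12 (H1) depth=12
  lookup 0.3.82.54: bits 0 walk d0:H0→d1:H3 -> H3
  - 88.74.138.96/28 clear@28
  lookup 64.113.152.127: bits 010000000111 walk d0:H0→d1:H3→d2:-→d3:-→d4:-→d5:-→d6:-→d7:-→d8:-→d9:-→d10:-→d11:-→d12:H1 -> H1
  + 64.121.190.0/24 (H0) depth=24
  + 64.121.190.158/32 (H2) depth=32
  + 64.0.0.0/8 (H0) depth=8
  + 64.121.190.0/24 (H1) depth=24
  + 64.121.0.0/16 (H0) depth=16
  + 0.0.0.0/0 (H0) depth=0
  lookup 64.121.190.1: bits 010000000111100110111110 walk d0:H0→d1:H3→d2:-→d3:-→d4:-→d5:-→d6:-→d7:-→d8:H0→d9:-→d10:-→d11:-→d12:H1→d13:-→d14:-→d15:-→d16:H0→d17:-→d18:-→d19:-→d20:H1→d21:H0→d22:-→d23:-→d24:H1 -> H1
  lookup 88.74.138.105: bits 010110000100101010001010011010 walk d0:H0→d1:H3→d2:-→d3:-→d4:-→d5:-→d6:-→d7:-→d8:-→d9:-→d10:-→d11:-→d12:-→d13:-→d14:-→d15:-→d16:-→d17:-→d18:-→d19:-→d20:-→d21:-→d22:-→d23:-→d24:-→d25:-→d26:-→d27:-→d28:-→d29:-→d30:H1 -> H1
  lookup 64.0.0.195: bits 010000000 walk d0:H0→d1:H3→d2:-→d3:-→d4:-→d5:-→d6:-→d7:-→d8:H0→d9:- -> H0
  lookup 64.121.0.238: bits 0100000001111001 walk d0:H0→d1:H3→d2:-→d3:-→d4:-→d5:-→d6:-→d7:-→d8:H0→d9:-→d10:-→d11:-→d12:H1→d13:-→d14:-→d15:-→d16:H0 -> H0
  lookup 64.113.123.68: bits 010000000111 walk d0:H0→d1:H3→d2:-→d3:-→d4:-→d5:-→d6:-→d7:-→d8:H0→d9:-→d10:-→d11:-→d12:H1 -> H1
  lookup 64.0.0.14: bits 010000000 walk d0:H0→d1:H3→d2:-→d3:-→d4:-→d5:-→d6:-→d7:-→d8:H0→d9:- -> H0
  lookup 64.121.190.158: bits 01000000011110011011111010011110 walk d0:H0→d1:H3→d2:-→d3:-→d4:-→d5:-→d6:-→d7:-→d8:H0→d9:-→d10:-→d11:-→d12:H1→d13:-→d14:-→d15:-→d16:H0→d17:-→d18:-→d19:-→d20:H1→d21:H0→d22:-→d23:-→d24:H1→d25:-→d26:-→d27:-→d28:-→d29:-→d30:-→d31:-→d32:H2 -> H2
  lookup 64.121.184.8: bits 010000000111100110111 walk d0:H0→d1:H3→d2:-→d3:-→d4:-→d5:-→d6:-→d7:-→d8:H0→d9:-→d10:-→d11:-→d12:H1→d13:-→d14:-→d15:-→d16:H0→d17:-→d18:-→d19:-→d20:H1→d21:H0 -> H0

== LOOKUPS ==
["H0","H0","H3","H1","H1","H1","H0","H0","H1","H0","H2","H0"]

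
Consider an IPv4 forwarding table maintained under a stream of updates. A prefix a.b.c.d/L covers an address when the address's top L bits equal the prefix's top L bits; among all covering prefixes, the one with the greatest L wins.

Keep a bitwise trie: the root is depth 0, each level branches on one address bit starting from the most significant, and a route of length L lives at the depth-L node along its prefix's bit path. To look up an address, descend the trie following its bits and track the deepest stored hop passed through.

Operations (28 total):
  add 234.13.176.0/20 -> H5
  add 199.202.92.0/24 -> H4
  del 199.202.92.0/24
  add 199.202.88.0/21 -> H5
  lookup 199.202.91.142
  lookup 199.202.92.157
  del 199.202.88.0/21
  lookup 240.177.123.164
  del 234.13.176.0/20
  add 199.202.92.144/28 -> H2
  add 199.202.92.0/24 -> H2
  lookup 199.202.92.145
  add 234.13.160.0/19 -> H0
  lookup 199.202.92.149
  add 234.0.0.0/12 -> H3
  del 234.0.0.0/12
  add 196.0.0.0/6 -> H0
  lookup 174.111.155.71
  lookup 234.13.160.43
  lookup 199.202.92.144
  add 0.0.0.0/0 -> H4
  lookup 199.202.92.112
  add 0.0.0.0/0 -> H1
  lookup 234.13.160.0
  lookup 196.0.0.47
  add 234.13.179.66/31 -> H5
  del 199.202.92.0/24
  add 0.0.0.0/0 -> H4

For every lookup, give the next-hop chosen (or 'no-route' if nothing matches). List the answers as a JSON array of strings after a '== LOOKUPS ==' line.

Trace:
  + 234.13.176.0/20 (H5) depth=20
  + 199.202.92.0/24 (H4) depth=24
  del 199.202.92.0/24 (clear depth 24)
  + 199.202.88.0/21 (H5) depth=21
  Q 199.202.91.142: descend 110001111100101001011 ; hops seen [H5] ; pick H5
  Q 199.202.92.157: descend 110001111100101001011100 ; hops seen [H5] ; pick H5
  del 199.202.88.0/21 (clear depth 21)
  Q 240.177.123.164: descend 111 ; hops seen [∅] ; pick no-route
  del 234.13.176.0/20 (clear depth 20)
  + 199.202.92.144/28 (H2) depth=28
  + 199.202.92.0/24 (H2) depth=24
  Q 199.202.92.145: descend 1100011111001010010111001001 ; hops seen [H2,H2] ; pick H2
  + 234.13.160.0/19 (H0) depth=19
  Q 199.202.92.149: descend 1100011111001010010111001001 ; hops seen [H2,H2] ; pick H2
  + 234.0.0.0/12 (H3) depth=12
  del 234.0.0.0/12 (clear depth 12)
  + 196.0.0.0/6 (H0) depth=6
  Q 174.111.155.71: descend 1 ; hops seen [∅] ; pick no-route
  Q 234.13.160.43: descend 1110101000001101101 ; hops seen [H0] ; pick H0
  Q 199.202.92.144: descend 1100011111001010010111001001 ; hops seen [H0,H2,H2] ; pick H2
  + 0.0.0.0/0 (H4) depth=0
  Q 199.202.92.112: descend 110001111100101001011100 ; hops seen [H4,H0,H2] ; pick H2
  + 0.0.0.0/0 (H1) depth=0
  Q 234.13.160.0: descend 1110101000001101101 ; hops seen [H1,H0] ; pick H0
  Q 196.0.0.47: descend 110001 ; hops seen [H1,H0] ; pick H0
  + 234.13.179.66/31 (H5) depth=31
  del 199.202.92.0/24 (clear depth 24)
  + 0.0.0.0/0 (H4) depth=0

== LOOKUPS ==
["H5","H5","no-route","H2","H2","no-route","H0","H2","H2","H0","H0"]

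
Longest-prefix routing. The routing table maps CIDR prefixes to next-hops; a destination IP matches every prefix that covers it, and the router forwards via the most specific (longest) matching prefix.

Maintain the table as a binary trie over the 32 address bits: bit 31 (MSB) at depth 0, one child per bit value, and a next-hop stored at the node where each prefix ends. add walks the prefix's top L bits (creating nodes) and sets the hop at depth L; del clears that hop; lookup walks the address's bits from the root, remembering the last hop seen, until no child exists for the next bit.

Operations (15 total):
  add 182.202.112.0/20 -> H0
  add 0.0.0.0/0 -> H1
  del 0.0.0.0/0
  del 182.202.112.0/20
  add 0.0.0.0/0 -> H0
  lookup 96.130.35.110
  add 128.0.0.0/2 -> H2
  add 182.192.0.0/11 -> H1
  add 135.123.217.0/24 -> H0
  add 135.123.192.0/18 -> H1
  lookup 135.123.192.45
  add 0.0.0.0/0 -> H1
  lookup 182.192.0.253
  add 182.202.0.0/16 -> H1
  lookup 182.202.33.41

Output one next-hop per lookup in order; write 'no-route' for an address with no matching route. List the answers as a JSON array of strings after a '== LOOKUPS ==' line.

Process each operation:
  + 182.202.112.0/20 (H0) depth=20
  + 0.0.0.0/0 (H1) depth=0
  - 0.0.0.0/0 clear@0
  - 182.202.112.0/20 clear@20
  + 0.0.0.0/0 (H0) depth=0
  ? 96.130.35.110  path d0:H0  best=H0
  + 128.0.0.0/2 (H2) depth=2
  + 182.192.0.0/11 (H1) depth=11
  + 135.123.217.0/24 (H0) depth=24
  + 135.123.192.0/18 (H1) depth=18
  ? 135.123.192.45  path d0:H0→d1:-→d2:H2→d3:-→d4:-→d5:-→d6:-→d7:-→d8:-→d9:-→d10:-→d11:-→d12:-→d13:-→d14:-→d15:-→d16:-→d17:-→d18:H1→d19:-  best=H1
  + 0.0.0.0/0 (H1) depth=0
  ? 182.192.0.253  path d0:H1→d1:-→d2:H2→d3:-→d4:-→d5:-→d6:-→d7:-→d8:-→d9:-→d10:-→d11:H1→d12:-  best=H1
  + 182.202.0.0/16 (H1) depth=16
  ? 182.202.33.41  path d0:H1→d1:-→d2:H2→d3:-→d4:-→d5:-→d6:-→d7:-→d8:-→d9:-→d10:-→d11:H1→d12:-→d13:-→d14:-→d15:-→d16:H1→d17:-  best=H1

== LOOKUPS ==
["H0","H1","H1","H1"]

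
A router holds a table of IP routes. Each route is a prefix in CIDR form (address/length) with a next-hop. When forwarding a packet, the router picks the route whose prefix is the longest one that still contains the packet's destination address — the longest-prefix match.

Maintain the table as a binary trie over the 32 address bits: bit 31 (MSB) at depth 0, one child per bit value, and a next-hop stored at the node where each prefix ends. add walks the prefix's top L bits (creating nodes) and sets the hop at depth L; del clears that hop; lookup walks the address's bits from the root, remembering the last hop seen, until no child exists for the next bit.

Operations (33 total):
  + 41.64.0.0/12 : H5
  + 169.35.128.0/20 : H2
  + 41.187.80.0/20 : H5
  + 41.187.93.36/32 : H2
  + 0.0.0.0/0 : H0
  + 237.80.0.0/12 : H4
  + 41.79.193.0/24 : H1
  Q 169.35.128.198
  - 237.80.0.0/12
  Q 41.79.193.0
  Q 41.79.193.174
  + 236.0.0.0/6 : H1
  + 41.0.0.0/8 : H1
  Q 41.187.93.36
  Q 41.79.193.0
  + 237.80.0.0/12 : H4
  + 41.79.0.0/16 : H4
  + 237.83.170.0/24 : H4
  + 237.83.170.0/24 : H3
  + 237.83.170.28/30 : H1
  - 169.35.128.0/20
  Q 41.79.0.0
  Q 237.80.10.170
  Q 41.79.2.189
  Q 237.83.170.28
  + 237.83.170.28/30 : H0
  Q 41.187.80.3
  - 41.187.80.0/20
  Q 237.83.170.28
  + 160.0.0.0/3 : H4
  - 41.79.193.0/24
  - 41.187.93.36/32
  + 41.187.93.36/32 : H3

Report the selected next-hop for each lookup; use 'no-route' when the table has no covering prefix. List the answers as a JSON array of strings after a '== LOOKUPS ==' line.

Apply in order:
  + 41.64.0.0/12 (H5) depth=12
  + 169.35.128.0/20 (H2) depth=20
  + 41.187.80.0/20 (H5) depth=20
  + 41.187.93.36/32 (H2) depth=32
  + 0.0.0.0/0 (H0) depth=0
  + 237.80.0.0/12 (H4) depth=12
  + 41.79.193.0/24 (H1) depth=24
  ? 169.35.128.198  path d0:H0→d1:-→d2:-→d3:-→d4:-→d5:-→d6:-→d7:-→d8:-→d9:-→d10:-→d11:-→d12:-→d13:-→d14:-→d15:-→d16:-→d17:-→d18:-→d19:-→d20:H2  best=H2
  - 237.80.0.0/12 clear@12
  ? 41.79.193.0  path d0:H0→d1:-→d2:-→d3:-→d4:-→d5:-→d6:-→d7:-→d8:-→d9:-→d10:-→d11:-→d12:H5→d13:-→d14:-→d15:-→d16:-→d17:-→d18:-→d19:-→d20:-→d21:-→d22:-→d23:-→d24:H1  best=H1
  ? 41.79.193.174  path d0:H0→d1:-→d2:-→d3:-→d4:-→d5:-→d6:-→d7:-→d8:-→d9:-→d10:-→d11:-→d12:H5→d13:-→d14:-→d15:-→d16:-→d17:-→d18:-→d19:-→d20:-→d21:-→d22:-→d23:-→d24:H1  best=H1
  + 236.0.0.0/6 (H1) depth=6
  + 41.0.0.0/8 (H1) depth=8
  ? 41.187.93.36  path d0:H0→d1:-→d2:-→d3:-→d4:-→d5:-→d6:-→d7:-→d8:H1→d9:-→d10:-→d11:-→d12:-→d13:-→d14:-→d15:-→d16:-→d17:-→d18:-→d19:-→d20:H5→d21:-→d22:-→d23:-→d24:-→d25:-→d26:-→d27:-→d28:-→d29:-→d30:-→d31:-→d32:H2  best=H2
  ? 41.79.193.0  path d0:H0→d1:-→d2:-→d3:-→d4:-→d5:-→d6:-→d7:-→d8:H1→d9:-→d10:-→d11:-→d12:H5→d13:-→d14:-→d15:-→d16:-→d17:-→d18:-→d19:-→d20:-→d21:-→d22:-→d23:-→d24:H1  best=H1
  + 237.80.0.0/12 (H4) depth=12
  + 41.79.0.0/16 (H4) depth=16
  + 237.83.170.0/24 (H4) depth=24
  + 237.83.170.0/24 (H3) depth=24
  + 237.83.170.28/30 (H1) depth=30
  - 169.35.128.0/20 clear@20
  ? 41.79.0.0  path d0:H0→d1:-→d2:-→d3:-→d4:-→d5:-→d6:-→d7:-→d8:H1→d9:-→d10:-→d11:-→d12:H5→d13:-→d14:-→d15:-→d16:H4  best=H4
  ? 237.80.10.170  path d0:H0→d1:-→d2:-→d3:-→d4:-→d5:-→d6:H1→d7:-→d8:-→d9:-→d10:-→d11:-→d12:H4→d13:-→d14:-  best=H4
  ? 41.79.2.189  path d0:H0→d1:-→d2:-→d3:-→d4:-→d5:-→d6:-→d7:-→d8:H1→d9:-→d10:-→d11:-→d12:H5→d13:-→d14:-→d15:-→d16:H4  best=H4
  ? 237.83.170.28  path d0:H0→d1:-→d2:-→d3:-→d4:-→d5:-→d6:H1→d7:-→d8:-→d9:-→d10:-→d11:-→d12:H4→d13:-→d14:-→d15:-→d16:-→d17:-→d18:-→d19:-→d20:-→d21:-→d22:-→d23:-→d24:H3→d25:-→d26:-→d27:-→d28:-→d29:-→d30:H1  best=H1
  + 237.83.170.28/30 (H0) depth=30
  ? 41.187.80.3  path d0:H0→d1:-→d2:-→d3:-→d4:-→d5:-→d6:-→d7:-→d8:H1→d9:-→d10:-→d11:-→d12:-→d13:-→d14:-→d15:-→d16:-→d17:-→d18:-→d19:-→d20:H5  best=H5
  - 41.187.80.0/20 clear@20
  ? 237.83.170.28  path d0:H0→d1:-→d2:-→d3:-→d4:-→d5:-→d6:H1→d7:-→d8:-→d9:-→d10:-→d11:-→d12:H4→d13:-→d14:-→d15:-→d16:-→d17:-→d18:-→d19:-→d20:-→d21:-→d22:-→d23:-→d24:H3→d25:-→d26:-→d27:-→d28:-→d29:-→d30:H0  best=H0
  + 160.0.0.0/3 (H4) depth=3
  - 41.79.193.0/24 clear@24
  - 41.187.93.36/32 clear@32
  + 41.187.93.36/32 (H3) depth=32

== LOOKUPS ==
["H2","H1","H1","H2","H1","H4","H4","H4","H1","H5","H0"]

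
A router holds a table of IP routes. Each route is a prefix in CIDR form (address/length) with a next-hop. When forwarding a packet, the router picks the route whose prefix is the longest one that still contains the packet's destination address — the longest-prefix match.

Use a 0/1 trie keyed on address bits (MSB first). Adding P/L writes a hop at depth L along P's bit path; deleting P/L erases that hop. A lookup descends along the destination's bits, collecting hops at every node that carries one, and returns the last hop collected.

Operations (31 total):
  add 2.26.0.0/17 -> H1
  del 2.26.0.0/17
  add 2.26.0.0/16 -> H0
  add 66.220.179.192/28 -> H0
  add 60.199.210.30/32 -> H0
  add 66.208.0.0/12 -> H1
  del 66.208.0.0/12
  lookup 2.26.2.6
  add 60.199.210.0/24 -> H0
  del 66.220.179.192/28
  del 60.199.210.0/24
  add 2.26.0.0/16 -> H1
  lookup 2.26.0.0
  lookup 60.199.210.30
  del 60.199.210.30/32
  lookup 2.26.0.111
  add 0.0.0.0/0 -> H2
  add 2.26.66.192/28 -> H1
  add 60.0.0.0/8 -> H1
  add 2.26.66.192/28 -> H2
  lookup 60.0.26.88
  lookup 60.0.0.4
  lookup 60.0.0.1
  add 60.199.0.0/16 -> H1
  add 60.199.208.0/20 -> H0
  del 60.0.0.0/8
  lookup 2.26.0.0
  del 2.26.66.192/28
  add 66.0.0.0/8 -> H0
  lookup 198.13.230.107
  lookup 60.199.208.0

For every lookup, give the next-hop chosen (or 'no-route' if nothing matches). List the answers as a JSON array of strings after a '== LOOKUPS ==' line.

Process each operation:
  add 2.26.0.0/17 -> H1 at depth 17
  - 2.26.0.0/17 clear@17
  add 2.26.0.0/16 -> H0 at depth 16
  add 66.220.179.192/28 -> H0 at depth 28
  add 60.199.210.30/32 -> H0 at depth 32
  add 66.208.0.0/12 -> H1 at depth 12
  - 66.208.0.0/12 clear@12
  ? 2.26.2.6  path d0:-→d1:-→d2:-→d3:-→d4:-→d5:-→d6:-→d7:-→d8:-→d9:-→d10:-→d11:-→d12:-→d13:-→d14:-→d15:-→d16:H0→d17:-  best=H0
  add 60.199.210.0/24 -> H0 at depth 24
  - 66.220.179.192/28 clear@28
  - 60.199.210.0/24 clear@24
  add 2.26.0.0/16 -> H1 at depth 16
  ? 2.26.0.0  path d0:-→d1:-→d2:-→d3:-→d4:-→d5:-→d6:-→d7:-→d8:-→d9:-→d10:-→d11:-→d12:-→d13:-→d14:-→d15:-→d16:H1→d17:-  best=H1
  ? 60.199.210.30  path d0:-→d1:-→d2:-→d3:-→d4:-→d5:-→d6:-→d7:-→d8:-→d9:-→d10:-→d11:-→d12:-→d13:-→d14:-→d15:-→d16:-→d17:-→d18:-→d19:-→d20:-→d21:-→d22:-→d23:-→d24:-→d25:-→d26:-→d27:-→d28:-→d29:-→d30:-→d31:-→d32:H0  best=H0
  - 60.199.210.30/32 clear@32
  ? 2.26.0.111  path d0:-→d1:-→d2:-→d3:-→d4:-→d5:-→d6:-→d7:-→d8:-→d9:-→d10:-→d11:-→d12:-→d13:-→d14:-→d15:-→d16:H1→d17:-  best=H1
  add 0.0.0.0/0 -> H2 at depth 0
  add 2.26.66.192/28 -> H1 at depth 28
  add 60.0.0.0/8 -> H1 at depth 8
  add 2.26.66.192/28 -> H2 at depth 28
  ? 60.0.26.88  path d0:H2→d1:-→d2:-→d3:-→d4:-→d5:-→d6:-→d7:-→d8:H1  best=H1
  ? 60.0.0.4  path d0:H2→d1:-→d2:-→d3:-→d4:-→d5:-→d6:-→d7:-→d8:H1  best=H1
  ? 60.0.0.1  path d0:H2→d1:-→d2:-→d3:-→d4:-→d5:-→d6:-→d7:-→d8:H1  best=H1
  add 60.199.0.0/16 -> H1 at depth 16
  add 60.199.208.0/20 -> H0 at depth 20
  - 60.0.0.0/8 clear@8
  ? 2.26.0.0  path d0:H2→d1:-→d2:-→d3:-→d4:-→d5:-→d6:-→d7:-→d8:-→d9:-→d10:-→d11:-→d12:-→d13:-→d14:-→d15:-→d16:H1→d17:-  best=H1
  - 2.26.66.192/28 clear@28
  add 66.0.0.0/8 -> H0 at depth 8
  ? 198.13.230.107  path d0:H2  best=H2
  ? 60.199.208.0  path d0:H2→d1:-→d2:-→d3:-→d4:-→d5:-→d6:-→d7:-→d8:-→d9:-→d10:-→d11:-→d12:-→d13:-→d14:-→d15:-→d16:H1→d17:-→d18:-→d19:-→d20:H0→d21:-→d22:-  best=H0

== LOOKUPS ==
["H0","H1","H0","H1","H1","H1","H1","H1","H2","H0"]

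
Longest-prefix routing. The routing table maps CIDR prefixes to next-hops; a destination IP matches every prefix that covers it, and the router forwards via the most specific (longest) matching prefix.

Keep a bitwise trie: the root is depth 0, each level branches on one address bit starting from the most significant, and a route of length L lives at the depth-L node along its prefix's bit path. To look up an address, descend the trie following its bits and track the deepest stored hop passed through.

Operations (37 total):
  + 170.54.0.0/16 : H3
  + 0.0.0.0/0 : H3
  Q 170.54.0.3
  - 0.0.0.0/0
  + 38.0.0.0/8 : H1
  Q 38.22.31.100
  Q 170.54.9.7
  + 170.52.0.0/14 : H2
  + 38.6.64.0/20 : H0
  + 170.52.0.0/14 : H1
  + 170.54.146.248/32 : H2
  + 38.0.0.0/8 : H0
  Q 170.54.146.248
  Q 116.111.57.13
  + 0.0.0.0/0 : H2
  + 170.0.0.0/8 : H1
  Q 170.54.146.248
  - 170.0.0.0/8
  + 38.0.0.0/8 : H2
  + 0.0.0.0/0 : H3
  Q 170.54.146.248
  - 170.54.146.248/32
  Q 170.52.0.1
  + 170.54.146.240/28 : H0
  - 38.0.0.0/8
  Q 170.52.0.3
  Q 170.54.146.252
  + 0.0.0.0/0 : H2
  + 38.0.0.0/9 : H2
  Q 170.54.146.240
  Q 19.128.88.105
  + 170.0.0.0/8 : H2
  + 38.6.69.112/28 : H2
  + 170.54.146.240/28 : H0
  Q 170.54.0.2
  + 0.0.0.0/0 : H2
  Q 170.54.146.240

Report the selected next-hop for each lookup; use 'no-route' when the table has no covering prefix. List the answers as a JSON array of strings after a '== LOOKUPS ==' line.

Trace:
  + 170.54.0.0/16 (H3) depth=16
  + 0.0.0.0/0 (H3) depth=0
  lookup 170.54.0.3: bits 1010101000110110 walk d0:H3→d1:-→d2:-→d3:-→d4:-→d5:-→d6:-→d7:-→d8:-→d9:-→d10:-→d11:-→d12:-→d13:-→d14:-→d15:-→d16:H3 -> H3
  - 0.0.0.0/0 clear@0
  + 38.0.0.0/8 (H1) depth=8
  lookup 38.22.31.100: bits 00100110 walk d0:-→d1:-→d2:-→d3:-→d4:-→d5:-→d6:-→d7:-→d8:H1 -> H1
  lookup 170.54.9.7: bits 1010101000110110 walk d0:-→d1:-→d2:-→d3:-→d4:-→d5:-→d6:-→d7:-→d8:-→d9:-→d10:-→d11:-→d12:-→d13:-→d14:-→d15:-→d16:H3 -> H3
  + 170.52.0.0/14 (H2) depth=14
  + 38.6.64.0/20 (H0) depth=20
  + 170.52.0.0/14 (H1) depth=14
  + 170.54.146.248/32 (H2) depth=32
  + 38.0.0.0/8 (H0) depth=8
  lookup 170.54.146.248: bits 10101010001101101001001011111000 walk d0:-→d1:-→d2:-→d3:-→d4:-→d5:-→d6:-→d7:-→d8:-→d9:-→d10:-→d11:-→d12:-→d13:-→d14:H1→d15:-→d16:H3→d17:-→d18:-→d19:-→d20:-→d21:-→d22:-→d23:-→d24:-→d25:-→d26:-→d27:-→d28:-→d29:-→d30:-→d31:-→d32:H2 -> H2
  lookup 116.111.57.13: bits 0 walk d0:-→d1:- -> no-route
  + 0.0.0.0/0 (H2) depth=0
  + 170.0.0.0/8 (H1) depth=8
  lookup 170.54.146.248: bits 10101010001101101001001011111000 walk d0:H2→d1:-→d2:-→d3:-→d4:-→d5:-→d6:-→d7:-→d8:H1→d9:-→d10:-→d11:-→d12:-→d13:-→d14:H1→d15:-→d16:H3→d17:-→d18:-→d19:-→d20:-→d21:-→d22:-→d23:-→d24:-→d25:-→d26:-→d27:-→d28:-→d29:-→d30:-→d31:-→d32:H2 -> H2
  - 170.0.0.0/8 clear@8
  + 38.0.0.0/8 (H2) depth=8
  + 0.0.0.0/0 (H3) depth=0
  lookup 170.54.146.248: bits 10101010001101101001001011111000 walk d0:H3→d1:-→d2:-→d3:-→d4:-→d5:-→d6:-→d7:-→d8:-→d9:-→d10:-→d11:-→d12:-→d13:-→d14:H1→d15:-→d16:H3→d17:-→d18:-→d19:-→d20:-→d21:-→d22:-→d23:-→d24:-→d25:-→d26:-→d27:-→d28:-→d29:-→d30:-→d31:-→d32:H2 -> H2
  - 170.54.146.248/32 clear@32
  lookup 170.52.0.1: bits 10101010001101 walk d0:H3→d1:-→d2:-→d3:-→d4:-→d5:-→d6:-→d7:-→d8:-→d9:-→d10:-→d11:-→d12:-→d13:-→d14:H1 -> H1
  + 170.54.146.240/28 (H0) depth=28
  - 38.0.0.0/8 clear@8
  lookup 170.52.0.3: bits 10101010001101 walk d0:H3→d1:-→d2:-→d3:-→d4:-→d5:-→d6:-→d7:-→d8:-→d9:-→d10:-→d11:-→d12:-→d13:-→d14:H1 -> H1
  lookup 170.54.146.252: bits 10101010001101101001001011111 walk d0:H3→d1:-→d2:-→d3:-→d4:-→d5:-→d6:-→d7:-→d8:-→d9:-→d10:-→d11:-→d12:-→d13:-→d14:H1→d15:-→d16:H3→d17:-→d18:-→d19:-→d20:-→d21:-→d22:-→d23:-→d24:-→d25:-→d26:-→d27:-→d28:H0→d29:- -> H0
  + 0.0.0.0/0 (H2) depth=0
  + 38.0.0.0/9 (H2) depth=9
  lookup 170.54.146.240: bits 1010101000110110100100101111 walk d0:H2→d1:-→d2:-→d3:-→d4:-→d5:-→d6:-→d7:-→d8:-→d9:-→d10:-→d11:-→d12:-→d13:-→d14:H1→d15:-→d16:H3→d17:-→d18:-→d19:-→d20:-→d21:-→d22:-→d23:-→d24:-→d25:-→d26:-→d27:-→d28:H0 -> H0
  lookup 19.128.88.105: bits 00 walk d0:H2→d1:-→d2:- -> H2
  + 170.0.0.0/8 (H2) depth=8
  + 38.6.69.112/28 (H2) depth=28
  + 170.54.146.240/28 (H0) depth=28
  lookup 170.54.0.2: bits 1010101000110110 walk d0:H2→d1:-→d2:-→d3:-→d4:-→d5:-→d6:-→d7:-→d8:H2→d9:-→d10:-→d11:-→d12:-→d13:-→d14:H1→d15:-→d16:H3 -> H3
  + 0.0.0.0/0 (H2) depth=0
  lookup 170.54.146.240: bits 1010101000110110100100101111 walk d0:H2→d1:-→d2:-→d3:-→d4:-→d5:-→d6:-→d7:-→d8:H2→d9:-→d10:-→d11:-→d12:-→d13:-→d14:H1→d15:-→d16:H3→d17:-→d18:-→d19:-→d20:-→d21:-→d22:-→d23:-→d24:-→d25:-→d26:-→d27:-→d28:H0 -> H0

== LOOKUPS ==
["H3","H1","H3","H2","no-route","H2","H2","H1","H1","H0","H0","H2","H3","H0"]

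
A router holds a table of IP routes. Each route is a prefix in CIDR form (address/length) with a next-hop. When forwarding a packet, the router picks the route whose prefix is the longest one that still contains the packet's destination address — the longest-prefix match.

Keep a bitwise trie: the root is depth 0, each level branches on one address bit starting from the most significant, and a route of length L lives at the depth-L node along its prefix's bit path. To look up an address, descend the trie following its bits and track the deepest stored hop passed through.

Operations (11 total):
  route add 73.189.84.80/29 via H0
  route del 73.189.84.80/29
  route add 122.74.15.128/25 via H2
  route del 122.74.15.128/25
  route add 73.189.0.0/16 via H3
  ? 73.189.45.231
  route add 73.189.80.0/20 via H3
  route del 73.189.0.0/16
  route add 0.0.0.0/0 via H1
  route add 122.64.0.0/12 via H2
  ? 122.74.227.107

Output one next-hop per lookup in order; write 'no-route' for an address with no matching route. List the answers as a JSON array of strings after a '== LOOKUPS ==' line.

Trace:
  add 73.189.84.80/29 -> H0 at depth 29
  - 73.189.84.80/29 clear@29
  add 122.74.15.128/25 -> H2 at depth 25
  - 122.74.15.128/25 clear@25
  add 73.189.0.0/16 -> H3 at depth 16
  Q 73.189.45.231: descend 01001001101111010 ; hops seen [H3] ; pick H3
  add 73.189.80.0/20 -> H3 at depth 20
  - 73.189.0.0/16 clear@16
  add 0.0.0.0/0 -> H1 at depth 0
  add 122.64.0.0/12 -> H2 at depth 12
  Q 122.74.227.107: descend 0111101001001010 ; hops seen [H1,H2] ; pick H2

== LOOKUPS ==
["H3","H2"]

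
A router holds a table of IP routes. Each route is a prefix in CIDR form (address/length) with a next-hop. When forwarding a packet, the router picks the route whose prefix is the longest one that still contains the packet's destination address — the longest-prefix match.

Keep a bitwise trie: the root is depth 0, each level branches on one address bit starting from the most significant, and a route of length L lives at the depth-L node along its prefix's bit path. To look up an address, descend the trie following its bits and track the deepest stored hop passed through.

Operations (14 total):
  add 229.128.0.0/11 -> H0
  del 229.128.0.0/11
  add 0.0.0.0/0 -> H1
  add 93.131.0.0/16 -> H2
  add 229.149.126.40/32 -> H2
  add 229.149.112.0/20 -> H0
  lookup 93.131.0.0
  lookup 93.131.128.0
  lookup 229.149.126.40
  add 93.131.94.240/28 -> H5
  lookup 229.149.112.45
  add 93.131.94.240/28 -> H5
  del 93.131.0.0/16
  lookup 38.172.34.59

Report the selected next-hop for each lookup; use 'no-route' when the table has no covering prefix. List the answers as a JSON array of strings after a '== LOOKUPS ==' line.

Trace:
  add 229.128.0.0/11 -> H0 at depth 11
  - 229.128.0.0/11 clear@11
  add 0.0.0.0/0 -> H1 at depth 0
  add 93.131.0.0/16 -> H2 at depth 16
  add 229.149.126.40/32 -> H2 at depth 32
  add 229.149.112.0/20 -> H0 at depth 20
  lookup 93.131.0.0: bits 0101110110000011 walk d0:H1→d1:-→d2:-→d3:-→d4:-→d5:-→d6:-→d7:-→d8:-→d9:-→d10:-→d11:-→d12:-→d13:-→d14:-→d15:-→d16:H2 -> H2
  lookup 93.131.128.0: bits 0101110110000011 walk d0:H1→d1:-→d2:-→d3:-→d4:-→d5:-→d6:-→d7:-→d8:-→d9:-→d10:-→d11:-→d12:-→d13:-→d14:-→d15:-→d16:H2 -> H2
  lookup 229.149.126.40: bits 11100101100101010111111000101000 walk d0:H1→d1:-→d2:-→d3:-→d4:-→d5:-→d6:-→d7:-→d8:-→d9:-→d10:-→d11:-→d12:-→d13:-→d14:-→d15:-→d16:-→d17:-→d18:-→d19:-→d20:H0→d21:-→d22:-→d23:-→d24:-→d25:-→d26:-→d27:-→d28:-→d29:-→d30:-→d31:-→d32:H2 -> H2
  add 93.131.94.240/28 -> H5 at depth 28
  lookup 229.149.112.45: bits 11100101100101010111 walk d0:H1→d1:-→d2:-→d3:-→d4:-→d5:-→d6:-→d7:-→d8:-→d9:-→d10:-→d11:-→d12:-→d13:-→d14:-→d15:-→d16:-→d17:-→d18:-→d19:-→d20:H0 -> H0
  add 93.131.94.240/28 -> H5 at depth 28
  - 93.131.0.0/16 clear@16
  lookup 38.172.34.59: bits 0 walk d0:H1→d1:- -> H1

== LOOKUPS ==
["H2","H2","H2","H0","H1"]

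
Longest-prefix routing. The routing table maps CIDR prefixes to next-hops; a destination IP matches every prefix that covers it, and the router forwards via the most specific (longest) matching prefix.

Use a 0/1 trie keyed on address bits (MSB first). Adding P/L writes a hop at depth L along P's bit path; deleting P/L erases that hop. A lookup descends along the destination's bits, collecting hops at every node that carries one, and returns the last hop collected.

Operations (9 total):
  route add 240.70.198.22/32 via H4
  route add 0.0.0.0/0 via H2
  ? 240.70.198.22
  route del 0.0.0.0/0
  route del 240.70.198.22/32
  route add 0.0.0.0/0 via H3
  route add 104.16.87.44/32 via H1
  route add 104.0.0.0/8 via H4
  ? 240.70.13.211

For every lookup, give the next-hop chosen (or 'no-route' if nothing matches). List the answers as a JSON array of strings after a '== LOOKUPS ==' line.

Process each operation:
  add 240.70.198.22/32 -> H4 at depth 32
  add 0.0.0.0/0 -> H2 at depth 0
  ? 240.70.198.22  path d0:H2→d1:-→d2:-→d3:-→d4:-→d5:-→d6:-→d7:-→d8:-→d9:-→d10:-→d11:-→d12:-→d13:-→d14:-→d15:-→d16:-→d17:-→d18:-→d19:-→d20:-→d21:-→d22:-→d23:-→d24:-→d25:-→d26:-→d27:-→d28:-→d29:-→d30:-→d31:-→d32:H4  best=H4
  del 0.0.0.0/0 (clear depth 0)
  del 240.70.198.22/32 (clear depth 32)
  add 0.0.0.0/0 -> H3 at depth 0
  add 104.16.87.44/32 -> H1 at depth 32
  add 104.0.0.0/8 -> H4 at depth 8
  ? 240.70.13.211  path d0:H3→d1:-→d2:-→d3:-→d4:-→d5:-→d6:-→d7:-→d8:-→d9:-→d10:-→d11:-→d12:-→d13:-→d14:-→d15:-→d16:-  best=H3

== LOOKUPS ==
["H4","H3"]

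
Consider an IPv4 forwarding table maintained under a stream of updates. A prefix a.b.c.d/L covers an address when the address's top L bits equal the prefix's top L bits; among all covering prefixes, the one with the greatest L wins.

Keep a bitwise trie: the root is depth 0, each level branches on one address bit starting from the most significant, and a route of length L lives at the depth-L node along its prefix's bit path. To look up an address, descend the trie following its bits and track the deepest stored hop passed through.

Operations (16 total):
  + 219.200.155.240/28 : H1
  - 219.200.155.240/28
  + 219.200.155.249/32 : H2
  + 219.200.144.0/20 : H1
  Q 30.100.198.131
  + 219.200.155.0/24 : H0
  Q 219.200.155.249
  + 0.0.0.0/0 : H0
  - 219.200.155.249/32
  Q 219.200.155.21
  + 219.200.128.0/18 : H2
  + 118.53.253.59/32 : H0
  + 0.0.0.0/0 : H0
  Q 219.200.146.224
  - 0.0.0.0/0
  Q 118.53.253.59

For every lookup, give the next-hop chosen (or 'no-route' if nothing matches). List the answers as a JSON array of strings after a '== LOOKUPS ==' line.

Process each operation:
  add 219.200.155.240/28 -> H1 at depth 28
  - 219.200.155.240/28 clear@28
  add 219.200.155.249/32 -> H2 at depth 32
  add 219.200.144.0/20 -> H1 at depth 20
  Q 30.100.198.131: descend ε ; hops seen [∅] ; pick no-route
  add 219.200.155.0/24 -> H0 at depth 24
  Q 219.200.155.249: descend 11011011110010001001101111111001 ; hops seen [H1,H0,H2] ; pick H2
  add 0.0.0.0/0 -> H0 at depth 0
  - 219.200.155.249/32 clear@32
  Q 219.200.155.21: descend 110110111100100010011011 ; hops seen [H0,H1,H0] ; pick H0
  add 219.200.128.0/18 -> H2 at depth 18
  add 118.53.253.59/32 -> H0 at depth 32
  add 0.0.0.0/0 -> H0 at depth 0
  Q 219.200.146.224: descend 11011011110010001001 ; hops seen [H0,H2,H1] ; pick H1
  - 0.0.0.0/0 clear@0
  Q 118.53.253.59: descend 01110110001101011111110100111011 ; hops seen [H0] ; pick H0

== LOOKUPS ==
["no-route","H2","H0","H1","H0"]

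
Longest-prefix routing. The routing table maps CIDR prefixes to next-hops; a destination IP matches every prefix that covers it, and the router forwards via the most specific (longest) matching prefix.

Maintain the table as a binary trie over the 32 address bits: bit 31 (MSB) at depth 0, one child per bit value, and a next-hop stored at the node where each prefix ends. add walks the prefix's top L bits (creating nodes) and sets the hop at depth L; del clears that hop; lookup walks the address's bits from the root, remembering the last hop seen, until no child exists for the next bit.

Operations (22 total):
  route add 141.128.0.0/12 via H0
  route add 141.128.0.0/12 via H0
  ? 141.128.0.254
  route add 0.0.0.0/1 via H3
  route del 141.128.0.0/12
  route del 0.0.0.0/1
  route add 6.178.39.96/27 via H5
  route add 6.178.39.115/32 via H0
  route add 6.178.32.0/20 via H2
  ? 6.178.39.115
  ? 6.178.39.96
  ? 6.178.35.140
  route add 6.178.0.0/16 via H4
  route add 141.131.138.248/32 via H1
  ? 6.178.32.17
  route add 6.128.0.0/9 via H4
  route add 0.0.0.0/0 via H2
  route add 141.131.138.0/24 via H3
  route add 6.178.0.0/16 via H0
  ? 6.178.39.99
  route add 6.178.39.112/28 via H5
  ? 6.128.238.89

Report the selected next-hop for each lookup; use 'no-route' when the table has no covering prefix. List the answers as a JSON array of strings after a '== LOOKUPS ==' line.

Trace:
  + 141.128.0.0/12 (H0) depth=12
  + 141.128.0.0/12 (H0) depth=12
  lookup 141.128.0.254: bits 100011011000 walk d0:-→d1:-→d2:-→d3:-→d4:-→d5:-→d6:-→d7:-→d8:-→d9:-→d10:-→d11:-→d12:H0 -> H0
  + 0.0.0.0/1 (H3) depth=1
  del 141.128.0.0/12 (clear depth 12)
  del 0.0.0.0/1 (clear depth 1)
  + 6.178.39.96/27 (H5) depth=27
  + 6.178.39.115/32 (H0) depth=32
  + 6.178.32.0/20 (H2) depth=20
  lookup 6.178.39.115: bits 00000110101100100010011101110011 walk d0:-→d1:-→d2:-→d3:-→d4:-→d5:-→d6:-→d7:-→d8:-→d9:-→d10:-→d11:-→d12:-→d13:-→d14:-→d15:-→d16:-→d17:-→d18:-→d19:-→d20:H2→d21:-→d22:-→d23:-→d24:-→d25:-→d26:-→d27:H5→d28:-→d29:-→d30:-→d31:-→d32:H0 -> H0
  lookup 6.178.39.96: bits 000001101011001000100111011 walk d0:-→d1:-→d2:-→d3:-→d4:-→d5:-→d6:-→d7:-→d8:-→d9:-→d10:-→d11:-→d12:-→d13:-→d14:-→d15:-→d16:-→d17:-→d18:-→d19:-→d20:H2→d21:-→d22:-→d23:-→d24:-→d25:-→d26:-→d27:H5 -> H5
  lookup 6.178.35.140: bits 000001101011001000100 walk d0:-→d1:-→d2:-→d3:-→d4:-→d5:-→d6:-→d7:-→d8:-→d9:-→d10:-→d11:-→d12:-→d13:-→d14:-→d15:-→d16:-→d17:-→d18:-→d19:-→d20:H2→d21:- -> H2
  + 6.178.0.0/16 (H4) depth=16
  + 141.131.138.248/32 (H1) depth=32
  lookup 6.178.32.17: bits 000001101011001000100 walk d0:-→d1:-→d2:-→d3:-→d4:-→d5:-→d6:-→d7:-→d8:-→d9:-→d10:-→d11:-→d12:-→d13:-→d14:-→d15:-→d16:H4→d17:-→d18:-→d19:-→d20:H2→d21:- -> H2
  + 6.128.0.0/9 (H4) depth=9
  + 0.0.0.0/0 (H2) depth=0
  + 141.131.138.0/24 (H3) depth=24
  + 6.178.0.0/16 (H0) depth=16
  lookup 6.178.39.99: bits 000001101011001000100111011 walk d0:H2→d1:-→d2:-→d3:-→d4:-→d5:-→d6:-→d7:-→d8:-→d9:H4→d10:-→d11:-→d12:-→d13:-→d14:-→d15:-→d16:H0→d17:-→d18:-→d19:-→d20:H2→d21:-→d22:-→d23:-→d24:-→d25:-→d26:-→d27:H5 -> H5
  + 6.178.39.112/28 (H5) depth=28
  lookup 6.128.238.89: bits 0000011010 walk d0:H2→d1:-→d2:-→d3:-→d4:-→d5:-→d6:-→d7:-→d8:-→d9:H4→d10:- -> H4

== LOOKUPS ==
["H0","H0","H5","H2","H2","H5","H4"]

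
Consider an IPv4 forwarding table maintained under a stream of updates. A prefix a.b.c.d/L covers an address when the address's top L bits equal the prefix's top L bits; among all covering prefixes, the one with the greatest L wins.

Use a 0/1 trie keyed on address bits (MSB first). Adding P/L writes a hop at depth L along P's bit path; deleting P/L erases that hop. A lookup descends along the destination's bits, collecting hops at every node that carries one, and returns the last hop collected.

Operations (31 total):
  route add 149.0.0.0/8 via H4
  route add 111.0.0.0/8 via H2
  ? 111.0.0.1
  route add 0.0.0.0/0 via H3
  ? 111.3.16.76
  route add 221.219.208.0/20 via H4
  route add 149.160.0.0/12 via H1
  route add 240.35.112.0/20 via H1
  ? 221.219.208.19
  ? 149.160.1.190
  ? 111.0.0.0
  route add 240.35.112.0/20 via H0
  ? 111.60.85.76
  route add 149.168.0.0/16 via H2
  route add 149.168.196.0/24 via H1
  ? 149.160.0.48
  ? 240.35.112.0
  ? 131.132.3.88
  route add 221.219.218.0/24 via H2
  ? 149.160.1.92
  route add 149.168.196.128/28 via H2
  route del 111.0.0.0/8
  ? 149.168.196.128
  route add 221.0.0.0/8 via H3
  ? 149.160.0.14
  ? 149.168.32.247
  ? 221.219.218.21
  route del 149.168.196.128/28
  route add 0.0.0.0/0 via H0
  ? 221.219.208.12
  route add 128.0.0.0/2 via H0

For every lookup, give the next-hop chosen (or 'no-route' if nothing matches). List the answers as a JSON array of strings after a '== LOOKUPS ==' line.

Trace:
  add 149.0.0.0/8 -> H4 at depth 8
  add 111.0.0.0/8 -> H2 at depth 8
  ? 111.0.0.1  path d0:-→d1:-→d2:-→d3:-→d4:-→d5:-→d6:-→d7:-→d8:H2  best=H2
  add 0.0.0.0/0 -> H3 at depth 0
  ? 111.3.16.76  path d0:H3→d1:-→d2:-→d3:-→d4:-→d5:-→d6:-→d7:-→d8:H2  best=H2
  add 221.219.208.0/20 -> H4 at depth 20
  add 149.160.0.0/12 -> H1 at depth 12
  add 240.35.112.0/20 -> H1 at depth 20
  ? 221.219.208.19  path d0:H3→d1:-→d2:-→d3:-→d4:-→d5:-→d6:-→d7:-→d8:-→d9:-→d10:-→d11:-→d12:-→d13:-→d14:-→d15:-→d16:-→d17:-→d18:-→d19:-→d20:H4  best=H4
  ? 149.160.1.190  path d0:H3→d1:-→d2:-→d3:-→d4:-→d5:-→d6:-→d7:-→d8:H4→d9:-→d10:-→d11:-→d12:H1  best=H1
  ? 111.0.0.0  path d0:H3→d1:-→d2:-→d3:-→d4:-→d5:-→d6:-→d7:-→d8:H2  best=H2
  add 240.35.112.0/20 -> H0 at depth 20
  ? 111.60.85.76  path d0:H3→d1:-→d2:-→d3:-→d4:-→d5:-→d6:-→d7:-→d8:H2  best=H2
  add 149.168.0.0/16 -> H2 at depth 16
  add 149.168.196.0/24 -> H1 at depth 24
  ? 149.160.0.48  path d0:H3→d1:-→d2:-→d3:-→d4:-→d5:-→d6:-→d7:-→d8:H4→d9:-→d10:-→d11:-→d12:H1  best=H1
  ? 240.35.112.0  path d0:H3→d1:-→d2:-→d3:-→d4:-→d5:-→d6:-→d7:-→d8:-→d9:-→d10:-→d11:-→d12:-→d13:-→d14:-→d15:-→d16:-→d17:-→d18:-→d19:-→d20:H0  best=H0
  ? 131.132.3.88  path d0:H3→d1:-→d2:-→d3:-  best=H3
  add 221.219.218.0/24 -> H2 at depth 24
  ? 149.160.1.92  path d0:H3→d1:-→d2:-→d3:-→d4:-→d5:-→d6:-→d7:-→d8:H4→d9:-→d10:-→d11:-→d12:H1  best=H1
  add 149.168.196.128/28 -> H2 at depth 28
  - 111.0.0.0/8 clear@8
  ? 149.168.196.128  path d0:H3→d1:-→d2:-→d3:-→d4:-→d5:-→d6:-→d7:-→d8:H4→d9:-→d10:-→d11:-→d12:H1→d13:-→d14:-→d15:-→d16:H2→d17:-→d18:-→d19:-→d20:-→d21:-→d22:-→d23:-→d24:H1→d25:-→d26:-→d27:-→d28:H2  best=H2
  add 221.0.0.0/8 -> H3 at depth 8
  ? 149.160.0.14  path d0:H3→d1:-→d2:-→d3:-→d4:-→d5:-→d6:-→d7:-→d8:H4→d9:-→d10:-→d11:-→d12:H1  best=H1
  ? 149.168.32.247  path d0:H3→d1:-→d2:-→d3:-→d4:-→d5:-→d6:-→d7:-→d8:H4→d9:-→d10:-→d11:-→d12:H1→d13:-→d14:-→d15:-→d16:H2  best=H2
  ? 221.219.218.21  path d0:H3→d1:-→d2:-→d3:-→d4:-→d5:-→d6:-→d7:-→d8:H3→d9:-→d10:-→d11:-→d12:-→d13:-→d14:-→d15:-→d16:-→d17:-→d18:-→d19:-→d20:H4→d21:-→d22:-→d23:-→d24:H2  best=H2
  - 149.168.196.128/28 clear@28
  add 0.0.0.0/0 -> H0 at depth 0
  ? 221.219.208.12  path d0:H0→d1:-→d2:-→d3:-→d4:-→d5:-→d6:-→d7:-→d8:H3→d9:-→d10:-→d11:-→d12:-→d13:-→d14:-→d15:-→d16:-→d17:-→d18:-→d19:-→d20:H4  best=H4
  add 128.0.0.0/2 -> H0 at depth 2

== LOOKUPS ==
["H2","H2","H4","H1","H2","H2","H1","H0","H3","H1","H2","H1","H2","H2","H4"]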